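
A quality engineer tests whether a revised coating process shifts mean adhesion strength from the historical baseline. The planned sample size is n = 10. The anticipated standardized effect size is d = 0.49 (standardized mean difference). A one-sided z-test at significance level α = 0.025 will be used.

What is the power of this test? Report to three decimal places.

Noncentrality parameter: δ = d·√n = 0.49 × √10 = 1.5495
Critical value for a one-sided test at α = 0.025: z_α = 1.960.
Power = P(Z > 1.960 − δ) = Φ(-0.410) = 0.3407.

Power ≈ 0.341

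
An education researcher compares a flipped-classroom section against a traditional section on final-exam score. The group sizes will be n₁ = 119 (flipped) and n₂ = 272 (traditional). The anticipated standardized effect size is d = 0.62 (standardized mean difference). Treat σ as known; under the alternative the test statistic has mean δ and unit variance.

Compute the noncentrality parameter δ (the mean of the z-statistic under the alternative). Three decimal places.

δ ≈ 5.641

The noncentrality parameter scales effect size by the design's sample-size factor: δ = d / √(1/n₁ + 1/n₂) = 0.62 / √(1/119 + 1/272) = 5.6411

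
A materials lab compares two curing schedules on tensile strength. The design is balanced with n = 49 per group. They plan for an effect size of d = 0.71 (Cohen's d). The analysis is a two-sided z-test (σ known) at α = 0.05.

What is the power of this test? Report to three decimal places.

Noncentrality parameter: δ = d·√(n/2) = 0.71 × √(49/2) = 3.5143
Critical value for a two-sided test at α = 0.05: z_{α/2} = 1.960.
Power = Φ(δ − 1.960) + Φ(−δ − 1.960) = Φ(1.554) + Φ(-5.474) = 0.9400 + 0.0000 = 0.9400.

Power ≈ 0.940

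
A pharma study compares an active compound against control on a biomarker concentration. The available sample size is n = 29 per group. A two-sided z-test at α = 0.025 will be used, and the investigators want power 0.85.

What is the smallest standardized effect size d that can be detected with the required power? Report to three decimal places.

Need Φ(δ − 2.241) = 0.85, so δ = 2.241 + 1.036 = 3.278.
(Lower-tail contribution to power is negligible for δ > 0.)
δ = d·√(n/2) ⇒ d = δ/√(n/2) = 3.278/√(29/2) = 0.8608.

d ≈ 0.861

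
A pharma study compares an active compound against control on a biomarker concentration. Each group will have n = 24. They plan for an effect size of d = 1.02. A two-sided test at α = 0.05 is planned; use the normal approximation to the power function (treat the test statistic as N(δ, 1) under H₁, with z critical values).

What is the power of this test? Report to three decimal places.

Noncentrality parameter: δ = d·√(n/2) = 1.02 × √(24/2) = 3.5334
Critical value for a two-sided test at α = 0.05: z_{α/2} = 1.960.
Power = Φ(δ − 1.960) + Φ(−δ − 1.960) = Φ(1.573) + Φ(-5.493) = 0.9422 + 0.0000 = 0.9422.

Power ≈ 0.942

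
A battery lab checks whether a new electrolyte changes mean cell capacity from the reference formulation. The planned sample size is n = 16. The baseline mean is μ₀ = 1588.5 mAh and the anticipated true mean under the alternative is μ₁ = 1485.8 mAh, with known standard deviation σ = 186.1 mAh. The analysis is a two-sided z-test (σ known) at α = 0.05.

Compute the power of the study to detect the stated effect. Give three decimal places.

Standardized effect: d = |μ₁ − μ₀| / σ = |1485.8 − 1588.5| / 186.1 = 0.5519
Noncentrality parameter: δ = d·√n = 0.5519 × √16 = 2.2074
Two-sided α = 0.05 → critical value z_{0.025} = 1.960.
Power = Φ(δ − 1.960) + Φ(−δ − 1.960) = Φ(0.247) + Φ(-4.167) = 0.5977 + 0.0000 = 0.5977.

Power ≈ 0.598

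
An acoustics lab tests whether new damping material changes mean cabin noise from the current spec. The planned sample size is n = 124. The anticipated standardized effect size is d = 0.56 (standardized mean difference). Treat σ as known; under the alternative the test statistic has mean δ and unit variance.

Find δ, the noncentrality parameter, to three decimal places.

The noncentrality parameter scales effect size by the design's sample-size factor: δ = d·√n = 0.56 × √124 = 6.2359

δ ≈ 6.236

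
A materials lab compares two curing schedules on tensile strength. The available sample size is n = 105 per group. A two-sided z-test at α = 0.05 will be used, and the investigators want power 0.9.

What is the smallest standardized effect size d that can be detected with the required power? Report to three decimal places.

d ≈ 0.447

Need Φ(δ − 1.960) = 0.9, so δ = 1.960 + 1.282 = 3.242.
(Lower-tail contribution to power is negligible for δ > 0.)
δ = d·√(n/2) ⇒ d = δ/√(n/2) = 3.242/√(105/2) = 0.4474.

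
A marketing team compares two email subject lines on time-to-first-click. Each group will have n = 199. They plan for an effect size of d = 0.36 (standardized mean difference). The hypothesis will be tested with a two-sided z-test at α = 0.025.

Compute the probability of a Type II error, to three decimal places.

β ≈ 0.089

Noncentrality parameter: δ = d·√(n/2) = 0.36 × √(199/2) = 3.5910
Two-sided α = 0.025 → critical value z_{0.0125} = 2.241.
Power = Φ(δ − 2.241) + Φ(−δ − 2.241) = Φ(1.350) + Φ(-5.832) = 0.9114 + 0.0000 = 0.9114.
Type II error: β = 1 − power = 1 − 0.9114 = 0.0886.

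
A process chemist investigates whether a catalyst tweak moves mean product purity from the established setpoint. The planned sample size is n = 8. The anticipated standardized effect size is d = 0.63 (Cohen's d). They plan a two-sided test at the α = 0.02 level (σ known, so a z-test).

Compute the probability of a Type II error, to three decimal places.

Noncentrality parameter: δ = d·√n = 0.63 × √8 = 1.7819
Critical value for a two-sided test at α = 0.02: z_{α/2} = 2.326.
Power = Φ(δ − 2.326) + Φ(−δ − 2.326) = Φ(-0.544) + Φ(-4.108) = 0.2931 + 0.0000 = 0.2931.
Type II error: β = 1 − power = 1 − 0.2931 = 0.7069.

β ≈ 0.707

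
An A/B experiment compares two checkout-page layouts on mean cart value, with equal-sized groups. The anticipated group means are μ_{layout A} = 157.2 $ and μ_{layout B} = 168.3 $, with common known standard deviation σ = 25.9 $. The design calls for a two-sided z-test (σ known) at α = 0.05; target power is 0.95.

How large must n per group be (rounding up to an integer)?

n = 142 per group

Standardized effect: d = |μ_{layout A} − μ_{layout B}| / σ = |157.2 − 168.3| / 25.9 = 0.4286
Set Φ(δ − 1.960) = 0.95; then δ − 1.960 = Φ⁻¹(0.95) = 1.645, giving δ = 3.605.
(For δ > 0 the lower-tail rejection region contributes negligibly to power, so the one-term inversion is standard.)
δ = d·√(n/2) ⇒ n = 2(δ/d)² = 2 × (3.605 / 0.4286)² = 141.50.
Round up to the next whole unit.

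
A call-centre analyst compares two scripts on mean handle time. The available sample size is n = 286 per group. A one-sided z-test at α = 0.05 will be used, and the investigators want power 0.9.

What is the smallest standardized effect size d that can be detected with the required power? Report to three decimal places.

Required noncentrality: δ = z_{0.05} + z_{0.10} = 1.645 + 1.282 = 2.926.
δ = d·√(n/2) ⇒ d = δ/√(n/2) = 2.926/√(286/2) = 0.2447.

d ≈ 0.245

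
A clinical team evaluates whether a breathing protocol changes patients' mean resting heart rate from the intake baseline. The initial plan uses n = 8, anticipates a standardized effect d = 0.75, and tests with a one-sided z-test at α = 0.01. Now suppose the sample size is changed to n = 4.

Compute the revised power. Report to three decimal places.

With n = 4: δ = d·√n = 0.75 × √4 = 1.5000. Critical value z_{0.01} = 2.326.
Revised power = P(Z > 2.326 − δ) = Φ(-0.826) = 0.2043.

Power ≈ 0.204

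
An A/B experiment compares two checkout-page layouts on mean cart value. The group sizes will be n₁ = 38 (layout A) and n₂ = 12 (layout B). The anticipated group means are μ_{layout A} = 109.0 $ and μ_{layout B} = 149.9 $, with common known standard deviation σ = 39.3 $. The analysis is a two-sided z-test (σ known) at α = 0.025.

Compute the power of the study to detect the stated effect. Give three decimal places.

Standardized effect: d = |μ_{layout A} − μ_{layout B}| / σ = |109.0 − 149.9| / 39.3 = 1.0407
Noncentrality parameter: δ = d / √(1/n₁ + 1/n₂) = 1.0407 / √(1/38 + 1/12) = 3.1429
Critical value for a two-sided test at α = 0.025: z_{α/2} = 2.241.
Power = Φ(δ − 2.241) + Φ(−δ − 2.241) = Φ(0.901) + Φ(-5.384) = 0.8163 + 0.0000 = 0.8163.

Power ≈ 0.816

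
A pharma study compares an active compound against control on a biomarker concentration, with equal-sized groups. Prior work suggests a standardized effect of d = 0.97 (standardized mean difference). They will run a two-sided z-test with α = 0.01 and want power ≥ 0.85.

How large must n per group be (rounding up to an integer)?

n = 28 per group

Set Φ(δ − 2.576) = 0.85; then δ − 2.576 = Φ⁻¹(0.85) = 1.036, giving δ = 3.612.
(The Φ(−δ − z_{α/2}) term is vanishingly small for δ > 0 and is dropped in the standard sample-size formula.)
δ = d·√(n/2) ⇒ n = 2(δ/d)² = 2 × (3.612 / 0.97)² = 27.74.
Rounding up, n = 28 per group.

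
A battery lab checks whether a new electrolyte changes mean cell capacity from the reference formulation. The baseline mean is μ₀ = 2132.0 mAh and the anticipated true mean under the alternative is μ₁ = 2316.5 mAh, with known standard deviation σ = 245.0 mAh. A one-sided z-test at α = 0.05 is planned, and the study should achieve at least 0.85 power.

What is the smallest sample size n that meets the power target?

n = 13

Standardized effect: d = |μ₁ − μ₀| / σ = |2316.5 − 2132.0| / 245.0 = 0.7531
Set Φ(δ − 1.645) = 0.85; then δ − 1.645 = Φ⁻¹(0.85) = 1.036, giving δ = 2.681.
δ = d·√n ⇒ n = (δ/d)² = (2.681 / 0.7531)² = 12.68.
Rounding up, n = 13.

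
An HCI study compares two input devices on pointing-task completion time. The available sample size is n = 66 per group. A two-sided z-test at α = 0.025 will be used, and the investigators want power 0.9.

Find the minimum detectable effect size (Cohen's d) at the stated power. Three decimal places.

d ≈ 0.613

Need Φ(δ − 2.241) = 0.9, so δ = 2.241 + 1.282 = 3.523.
(The second rejection-region term Φ(−δ − z_{α/2}) is negligible and dropped.)
δ = d·√(n/2) ⇒ d = δ/√(n/2) = 3.523/√(66/2) = 0.6133.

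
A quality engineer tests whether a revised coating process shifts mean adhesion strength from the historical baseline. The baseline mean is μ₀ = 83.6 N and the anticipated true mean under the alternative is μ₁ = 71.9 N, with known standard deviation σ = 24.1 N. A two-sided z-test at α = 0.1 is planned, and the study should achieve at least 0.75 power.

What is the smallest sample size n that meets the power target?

Standardized effect: d = |μ₁ − μ₀| / σ = |71.9 − 83.6| / 24.1 = 0.4855
For power 0.75 need Φ(δ − z_{0.05}) = 0.75, so δ = z_{0.05} + z_{0.25} = 1.645 + 0.674 = 2.319.
(For δ > 0 the lower-tail rejection region contributes negligibly to power, so the one-term inversion is standard.)
δ = d·√n ⇒ n = (δ/d)² = (2.319 / 0.4855)² = 22.82.
Rounding up, n = 23.

n = 23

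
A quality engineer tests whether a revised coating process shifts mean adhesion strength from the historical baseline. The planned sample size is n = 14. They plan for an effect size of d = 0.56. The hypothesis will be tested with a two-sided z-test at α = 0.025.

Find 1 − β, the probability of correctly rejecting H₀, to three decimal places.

Power ≈ 0.442

Noncentrality parameter: δ = d·√n = 0.56 × √14 = 2.0953
Critical value for a two-sided test at α = 0.025: z_{α/2} = 2.241.
Power = Φ(δ − 2.241) + Φ(−δ − 2.241) = Φ(-0.146) + Φ(-4.337) = 0.4419 + 0.0000 = 0.4419.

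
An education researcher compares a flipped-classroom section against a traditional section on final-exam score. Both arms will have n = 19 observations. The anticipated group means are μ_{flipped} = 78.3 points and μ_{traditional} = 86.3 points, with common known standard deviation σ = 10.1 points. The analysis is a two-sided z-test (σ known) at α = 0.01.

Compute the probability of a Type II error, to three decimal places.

Standardized effect: d = |μ_{flipped} − μ_{traditional}| / σ = |78.3 − 86.3| / 10.1 = 0.7921
Noncentrality parameter: δ = d·√(n/2) = 0.7921 × √(19/2) = 2.4414
Critical value for a two-sided test at α = 0.01: z_{α/2} = 2.576.
Power = Φ(δ − 2.576) + Φ(−δ − 2.576) = Φ(-0.134) + Φ(-5.017) = 0.4465 + 0.0000 = 0.4465.
Type II error: β = 1 − power = 1 − 0.4465 = 0.5535.

β ≈ 0.553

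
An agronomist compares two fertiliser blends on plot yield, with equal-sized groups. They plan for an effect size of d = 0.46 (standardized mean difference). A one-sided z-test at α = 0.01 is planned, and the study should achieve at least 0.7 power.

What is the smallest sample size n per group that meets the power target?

Set Φ(δ − 2.326) = 0.7; then δ − 2.326 = Φ⁻¹(0.7) = 0.524, giving δ = 2.851.
δ = d·√(n/2) ⇒ n = 2(δ/d)² = 2 × (2.851 / 0.46)² = 76.81.
Round up to the next whole unit.

n = 77 per group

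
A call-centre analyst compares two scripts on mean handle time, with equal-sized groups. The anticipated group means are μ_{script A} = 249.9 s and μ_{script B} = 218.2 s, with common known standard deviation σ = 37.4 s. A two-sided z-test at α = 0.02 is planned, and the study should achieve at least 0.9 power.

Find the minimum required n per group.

Standardized effect: d = |μ_{script A} − μ_{script B}| / σ = |249.9 − 218.2| / 37.4 = 0.8476
Set Φ(δ − 2.326) = 0.9; then δ − 2.326 = Φ⁻¹(0.9) = 1.282, giving δ = 3.608.
(The Φ(−δ − z_{α/2}) term is vanishingly small for δ > 0 and is dropped in the standard sample-size formula.)
δ = d·√(n/2) ⇒ n = 2(δ/d)² = 2 × (3.608 / 0.8476)² = 36.24.
Rounding up, n = 37 per group.

n = 37 per group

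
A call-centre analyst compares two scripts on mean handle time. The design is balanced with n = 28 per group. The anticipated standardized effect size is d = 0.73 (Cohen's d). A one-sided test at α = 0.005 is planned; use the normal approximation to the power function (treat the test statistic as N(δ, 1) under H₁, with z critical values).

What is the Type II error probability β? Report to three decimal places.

β ≈ 0.438

Noncentrality parameter: δ = d·√(n/2) = 0.73 × √(28/2) = 2.7314
One-sided α = 0.005 → critical value z_{0.005} = 2.576.
Power = P(Z > 2.576 − δ) = Φ(0.156) = 0.5618.
Type II error: β = 1 − power = 1 − 0.5618 = 0.4382.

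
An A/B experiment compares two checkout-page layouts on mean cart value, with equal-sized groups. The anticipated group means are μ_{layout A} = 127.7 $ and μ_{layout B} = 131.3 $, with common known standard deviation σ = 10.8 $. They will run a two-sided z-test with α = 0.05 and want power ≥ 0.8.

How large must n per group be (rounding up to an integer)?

n = 142 per group

Standardized effect: d = |μ_{layout A} − μ_{layout B}| / σ = |127.7 − 131.3| / 10.8 = 0.3333
For power 0.8 need Φ(δ − z_{0.025}) = 0.8, so δ = z_{0.025} + z_{0.20} = 1.960 + 0.842 = 2.802.
(The Φ(−δ − z_{α/2}) term is vanishingly small for δ > 0 and is dropped in the standard sample-size formula.)
δ = d·√(n/2) ⇒ n = 2(δ/d)² = 2 × (2.802 / 0.3333)² = 141.28.
Round up to the next whole unit.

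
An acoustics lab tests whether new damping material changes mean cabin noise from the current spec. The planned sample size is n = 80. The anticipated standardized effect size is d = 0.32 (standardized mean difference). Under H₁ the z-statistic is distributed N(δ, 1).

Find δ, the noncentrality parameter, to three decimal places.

δ ≈ 2.862

The noncentrality parameter scales effect size by the design's sample-size factor: δ = d·√n = 0.32 × √80 = 2.8622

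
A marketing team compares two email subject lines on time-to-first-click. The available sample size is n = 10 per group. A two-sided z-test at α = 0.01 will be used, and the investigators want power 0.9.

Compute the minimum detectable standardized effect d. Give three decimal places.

Need Φ(δ − 2.576) = 0.9, so δ = 2.576 + 1.282 = 3.857.
(Lower-tail contribution to power is negligible for δ > 0.)
δ = d·√(n/2) ⇒ d = δ/√(n/2) = 3.857/√(10/2) = 1.7251.

d ≈ 1.725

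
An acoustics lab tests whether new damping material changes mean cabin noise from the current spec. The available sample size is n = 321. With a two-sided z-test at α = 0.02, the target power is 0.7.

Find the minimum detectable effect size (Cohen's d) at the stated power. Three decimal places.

d ≈ 0.159

Required noncentrality: δ = z_{0.01} + z_{0.30} = 2.326 + 0.524 = 2.851.
(The second rejection-region term Φ(−δ − z_{α/2}) is negligible and dropped.)
δ = d·√n ⇒ d = δ/√n = 2.851/√321 = 0.1591.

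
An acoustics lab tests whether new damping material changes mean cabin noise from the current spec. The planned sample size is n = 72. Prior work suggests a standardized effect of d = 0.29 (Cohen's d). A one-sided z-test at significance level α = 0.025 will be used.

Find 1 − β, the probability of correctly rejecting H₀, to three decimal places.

Noncentrality parameter: δ = d·√n = 0.29 × √72 = 2.4607
One-sided α = 0.025 → critical value z_{0.025} = 1.960.
Power = Φ(δ − 1.960) = Φ(0.501) = 0.6917.

Power ≈ 0.692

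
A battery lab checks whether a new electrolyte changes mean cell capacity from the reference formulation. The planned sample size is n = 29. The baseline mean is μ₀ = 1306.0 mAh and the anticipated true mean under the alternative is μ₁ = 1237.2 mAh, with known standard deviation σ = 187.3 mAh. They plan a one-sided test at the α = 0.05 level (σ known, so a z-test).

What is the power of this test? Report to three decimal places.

Power ≈ 0.631

Standardized effect: d = |μ₁ − μ₀| / σ = |1237.2 − 1306.0| / 187.3 = 0.3673
Noncentrality parameter: δ = d·√n = 0.3673 × √29 = 1.9781
Critical value for a one-sided test at α = 0.05: z_α = 1.645.
Power = Φ(δ − 1.645) = Φ(0.333) = 0.6305.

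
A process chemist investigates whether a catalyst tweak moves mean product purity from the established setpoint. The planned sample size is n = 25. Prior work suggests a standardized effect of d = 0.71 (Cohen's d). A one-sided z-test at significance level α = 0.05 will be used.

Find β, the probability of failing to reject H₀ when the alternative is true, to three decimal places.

β ≈ 0.028

Noncentrality parameter: δ = d·√n = 0.71 × √25 = 3.5500
Critical value for a one-sided test at α = 0.05: z_α = 1.645.
Power = P(Z > 1.645 − δ) = Φ(1.905) = 0.9716.
Type II error: β = 1 − power = 1 − 0.9716 = 0.0284.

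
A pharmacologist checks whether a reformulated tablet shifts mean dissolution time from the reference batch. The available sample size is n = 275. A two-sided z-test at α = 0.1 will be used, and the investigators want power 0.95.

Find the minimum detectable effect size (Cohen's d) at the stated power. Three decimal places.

Required noncentrality: δ = z_{0.05} + z_{0.05} = 1.645 + 1.645 = 3.290.
(The second rejection-region term Φ(−δ − z_{α/2}) is negligible and dropped.)
δ = d·√n ⇒ d = δ/√n = 3.290/√275 = 0.1984.

d ≈ 0.198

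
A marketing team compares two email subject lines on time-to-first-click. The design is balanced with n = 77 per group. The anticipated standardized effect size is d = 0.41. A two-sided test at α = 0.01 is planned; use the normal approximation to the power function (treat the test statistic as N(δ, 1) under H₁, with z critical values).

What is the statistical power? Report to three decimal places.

Noncentrality parameter: δ = d·√(n/2) = 0.41 × √(77/2) = 2.5440
Two-sided α = 0.01 → critical value z_{0.005} = 2.576.
Power = Φ(δ − 2.576) + Φ(−δ − 2.576) = Φ(-0.032) + Φ(-5.120) = 0.4873 + 0.0000 = 0.4873.

Power ≈ 0.487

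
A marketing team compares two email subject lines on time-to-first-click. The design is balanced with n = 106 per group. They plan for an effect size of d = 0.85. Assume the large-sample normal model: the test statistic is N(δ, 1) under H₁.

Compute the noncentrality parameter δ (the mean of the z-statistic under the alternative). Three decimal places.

δ ≈ 6.188

δ = d·√(n/2) = 0.85 × √(106/2) = 6.1881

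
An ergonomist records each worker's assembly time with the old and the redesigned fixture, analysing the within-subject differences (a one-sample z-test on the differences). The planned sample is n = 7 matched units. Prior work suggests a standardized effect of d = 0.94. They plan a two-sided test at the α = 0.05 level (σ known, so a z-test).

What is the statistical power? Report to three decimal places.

Noncentrality parameter: δ = d·√n = 0.94 × √7 = 2.4870
Two-sided α = 0.05 → critical value z_{0.025} = 1.960.
Power = Φ(δ − 1.960) + Φ(−δ − 1.960) = Φ(0.527) + Φ(-4.447) = 0.7009 + 0.0000 = 0.7009.

Power ≈ 0.701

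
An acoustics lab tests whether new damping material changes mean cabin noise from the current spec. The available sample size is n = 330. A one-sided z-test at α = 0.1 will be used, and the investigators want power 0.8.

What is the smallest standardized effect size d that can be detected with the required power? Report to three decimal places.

d ≈ 0.117

Need Φ(δ − 1.282) = 0.8, so δ = 1.282 + 0.842 = 2.123.
δ = d·√n ⇒ d = δ/√n = 2.123/√330 = 0.1169.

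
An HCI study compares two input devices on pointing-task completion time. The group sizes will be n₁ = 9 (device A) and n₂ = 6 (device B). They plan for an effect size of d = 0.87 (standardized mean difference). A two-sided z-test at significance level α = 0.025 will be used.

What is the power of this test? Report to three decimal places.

Noncentrality parameter: δ = d / √(1/n₁ + 1/n₂) = 0.87 / √(1/9 + 1/6) = 1.6507
Two-sided α = 0.025 → critical value z_{0.0125} = 2.241.
Power = Φ(δ − 2.241) + Φ(−δ − 2.241) = Φ(-0.591) + Φ(-3.892) = 0.2774 + 0.0000 = 0.2774.

Power ≈ 0.277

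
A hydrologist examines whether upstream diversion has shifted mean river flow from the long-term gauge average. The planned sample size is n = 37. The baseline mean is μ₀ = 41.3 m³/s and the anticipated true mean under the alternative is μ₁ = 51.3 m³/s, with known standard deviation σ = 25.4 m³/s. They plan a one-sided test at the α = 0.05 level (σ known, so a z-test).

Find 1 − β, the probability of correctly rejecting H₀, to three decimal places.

Power ≈ 0.773

Standardized effect: d = |μ₁ − μ₀| / σ = |51.3 − 41.3| / 25.4 = 0.3937
Noncentrality parameter: δ = d·√n = 0.3937 × √37 = 2.3948
Critical value for a one-sided test at α = 0.05: z_α = 1.645.
Power = P(Z > 1.645 − δ) = Φ(0.750) = 0.7734.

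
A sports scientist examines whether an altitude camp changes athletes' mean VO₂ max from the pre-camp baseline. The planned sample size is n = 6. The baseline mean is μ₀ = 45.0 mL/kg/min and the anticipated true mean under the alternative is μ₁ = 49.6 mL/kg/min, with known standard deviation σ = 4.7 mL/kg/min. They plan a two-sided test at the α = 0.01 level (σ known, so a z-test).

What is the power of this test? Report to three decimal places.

Standardized effect: d = |μ₁ − μ₀| / σ = |49.6 − 45.0| / 4.7 = 0.9787
Noncentrality parameter: δ = d·√n = 0.9787 × √6 = 2.3974
Critical value for a two-sided test at α = 0.01: z_{α/2} = 2.576.
Power = Φ(δ − 2.576) + Φ(−δ − 2.576) = Φ(-0.178) + Φ(-4.973) = 0.4292 + 0.0000 = 0.4292.

Power ≈ 0.429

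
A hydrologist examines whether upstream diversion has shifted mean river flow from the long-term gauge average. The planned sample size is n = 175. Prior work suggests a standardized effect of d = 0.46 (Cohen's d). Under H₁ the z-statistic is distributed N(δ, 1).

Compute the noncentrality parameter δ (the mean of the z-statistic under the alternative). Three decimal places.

δ = d·√n = 0.46 × √175 = 6.0852

δ ≈ 6.085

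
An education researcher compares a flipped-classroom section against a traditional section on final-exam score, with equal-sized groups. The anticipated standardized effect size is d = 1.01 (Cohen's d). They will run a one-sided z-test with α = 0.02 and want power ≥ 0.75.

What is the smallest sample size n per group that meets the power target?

For power 0.75 need Φ(δ − z_{0.02}) = 0.75, so δ = z_{0.02} + z_{0.25} = 2.054 + 0.674 = 2.728.
δ = d·√(n/2) ⇒ n = 2(δ/d)² = 2 × (2.728 / 1.01)² = 14.59.
Rounding up, n = 15 per group.

n = 15 per group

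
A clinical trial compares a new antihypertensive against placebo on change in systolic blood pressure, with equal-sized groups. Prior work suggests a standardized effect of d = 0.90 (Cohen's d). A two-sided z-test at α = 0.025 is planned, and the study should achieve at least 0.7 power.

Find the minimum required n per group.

Set Φ(δ − 2.241) = 0.7; then δ − 2.241 = Φ⁻¹(0.7) = 0.524, giving δ = 2.766.
(Ignoring the negligible lower-tail rejection probability gives the usual closed-form inversion.)
δ = d·√(n/2) ⇒ n = 2(δ/d)² = 2 × (2.766 / 0.90)² = 18.89.
Rounding up, n = 19 per group.

n = 19 per group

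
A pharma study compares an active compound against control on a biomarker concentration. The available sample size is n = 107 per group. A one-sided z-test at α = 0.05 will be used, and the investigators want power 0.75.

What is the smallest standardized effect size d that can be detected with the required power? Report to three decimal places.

d ≈ 0.317

Required noncentrality: δ = z_{0.05} + z_{0.25} = 1.645 + 0.674 = 2.319.
δ = d·√(n/2) ⇒ d = δ/√(n/2) = 2.319/√(107/2) = 0.3171.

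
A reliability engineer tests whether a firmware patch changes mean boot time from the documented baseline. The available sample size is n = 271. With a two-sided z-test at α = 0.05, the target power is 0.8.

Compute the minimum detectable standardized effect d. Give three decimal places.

d ≈ 0.170

Need Φ(δ − 1.960) = 0.8, so δ = 1.960 + 0.842 = 2.802.
(Lower-tail contribution to power is negligible for δ > 0.)
δ = d·√n ⇒ d = δ/√n = 2.802/√271 = 0.1702.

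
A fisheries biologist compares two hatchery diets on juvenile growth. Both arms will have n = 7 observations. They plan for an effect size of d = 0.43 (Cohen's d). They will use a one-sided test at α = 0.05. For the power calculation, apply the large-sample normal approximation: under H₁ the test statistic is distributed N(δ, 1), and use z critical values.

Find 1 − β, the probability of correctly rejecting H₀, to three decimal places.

Power ≈ 0.200

Noncentrality parameter: δ = d·√(n/2) = 0.43 × √(7/2) = 0.8045
One-sided α = 0.05 → critical value z_{0.05} = 1.645.
Power = Φ(δ − 1.645) = Φ(-0.840) = 0.2003.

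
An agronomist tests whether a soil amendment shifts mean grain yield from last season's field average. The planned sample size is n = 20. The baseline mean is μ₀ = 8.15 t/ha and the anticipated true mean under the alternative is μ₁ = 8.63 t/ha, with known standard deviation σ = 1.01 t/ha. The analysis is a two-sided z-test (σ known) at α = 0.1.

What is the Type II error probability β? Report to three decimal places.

Standardized effect: d = |μ₁ − μ₀| / σ = |8.63 − 8.15| / 1.01 = 0.4752
Noncentrality parameter: δ = d·√n = 0.4752 × √20 = 2.1254
Two-sided α = 0.1 → critical value z_{0.05} = 1.645.
Power = Φ(δ − 1.645) + Φ(−δ − 1.645) = Φ(0.481) + Φ(-3.770) = 0.6846 + 0.0001 = 0.6847.
Type II error: β = 1 − power = 1 − 0.6847 = 0.3153.

β ≈ 0.315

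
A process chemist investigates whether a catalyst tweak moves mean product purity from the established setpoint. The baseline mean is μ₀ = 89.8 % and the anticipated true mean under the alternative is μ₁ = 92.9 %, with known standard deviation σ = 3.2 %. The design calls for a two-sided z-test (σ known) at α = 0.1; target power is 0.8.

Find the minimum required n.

Standardized effect: d = |μ₁ − μ₀| / σ = |92.9 − 89.8| / 3.2 = 0.9688
For power 0.8 need Φ(δ − z_{0.05}) = 0.8, so δ = z_{0.05} + z_{0.20} = 1.645 + 0.842 = 2.486.
(Ignoring the negligible lower-tail rejection probability gives the usual closed-form inversion.)
δ = d·√n ⇒ n = (δ/d)² = (2.486 / 0.9688)² = 6.59.
Rounding up, n = 7.

n = 7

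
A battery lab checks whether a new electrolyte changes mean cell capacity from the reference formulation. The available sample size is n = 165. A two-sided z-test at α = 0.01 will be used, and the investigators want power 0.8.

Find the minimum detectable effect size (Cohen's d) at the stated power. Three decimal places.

d ≈ 0.266

Required noncentrality: δ = z_{0.005} + z_{0.20} = 2.576 + 0.842 = 3.417.
(Lower-tail contribution to power is negligible for δ > 0.)
δ = d·√n ⇒ d = δ/√n = 3.417/√165 = 0.2660.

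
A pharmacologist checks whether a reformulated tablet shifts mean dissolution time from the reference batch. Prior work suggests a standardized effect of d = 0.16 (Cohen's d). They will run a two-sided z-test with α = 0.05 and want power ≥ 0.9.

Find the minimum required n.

For power 0.9 need Φ(δ − z_{0.025}) = 0.9, so δ = z_{0.025} + z_{0.10} = 1.960 + 1.282 = 3.242.
(For δ > 0 the lower-tail rejection region contributes negligibly to power, so the one-term inversion is standard.)
δ = d·√n ⇒ n = (δ/d)² = (3.242 / 0.16)² = 410.45.
Round up to the next whole unit.

n = 411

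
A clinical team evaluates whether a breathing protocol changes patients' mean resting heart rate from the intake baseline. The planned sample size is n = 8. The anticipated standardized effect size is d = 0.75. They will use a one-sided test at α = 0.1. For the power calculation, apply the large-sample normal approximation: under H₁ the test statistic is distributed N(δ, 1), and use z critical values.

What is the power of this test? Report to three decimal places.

Noncentrality parameter: λ = d·√n = 0.75 × √8 = 2.1213
Critical value for a one-sided test at α = 0.1: z_α = 1.282.
Power = P(Z > 1.282 − λ) = Φ(0.840) = 0.7995.

Power ≈ 0.799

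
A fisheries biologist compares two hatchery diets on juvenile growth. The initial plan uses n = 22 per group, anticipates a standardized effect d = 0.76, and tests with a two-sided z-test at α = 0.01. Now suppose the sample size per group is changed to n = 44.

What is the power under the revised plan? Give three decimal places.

Power ≈ 0.839

With n = 44 per group: δ = d·√(n/2) = 0.76 × √(44/2) = 3.5647. Critical value z_{0.005} = 2.576.
Revised power = Φ(δ − 2.576) + Φ(−δ − 2.576) = Φ(0.989) + Φ(-6.141) = 0.8386 + 0.0000 = 0.8386.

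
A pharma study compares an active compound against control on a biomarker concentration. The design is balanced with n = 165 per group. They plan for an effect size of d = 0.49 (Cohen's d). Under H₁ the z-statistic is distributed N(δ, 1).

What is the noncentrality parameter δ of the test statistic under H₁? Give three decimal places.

The noncentrality parameter scales effect size by the design's sample-size factor: δ = d·√(n/2) = 0.49 × √(165/2) = 4.4506

δ ≈ 4.451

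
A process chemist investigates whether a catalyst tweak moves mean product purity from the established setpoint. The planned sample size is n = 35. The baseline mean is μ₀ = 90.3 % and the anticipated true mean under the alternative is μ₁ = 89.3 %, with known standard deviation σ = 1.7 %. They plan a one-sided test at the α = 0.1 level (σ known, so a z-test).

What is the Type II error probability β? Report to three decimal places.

Standardized effect: d = |μ₁ − μ₀| / σ = |89.3 − 90.3| / 1.7 = 0.5882
Noncentrality parameter: δ = d·√n = 0.5882 × √35 = 3.4800
Critical value for a one-sided test at α = 0.1: z_α = 1.282.
Power = P(Z > 1.282 − δ) = Φ(2.198) = 0.9860.
Type II error: β = 1 − power = 1 − 0.9860 = 0.0140.

β ≈ 0.014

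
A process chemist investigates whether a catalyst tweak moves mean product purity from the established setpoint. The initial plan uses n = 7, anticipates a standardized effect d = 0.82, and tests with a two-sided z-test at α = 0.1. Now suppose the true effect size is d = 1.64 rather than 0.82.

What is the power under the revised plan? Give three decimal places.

Power ≈ 0.996

With d = 1.64: δ = d·√n = 1.64 × √7 = 4.3390. Critical value z_{0.05} = 1.645.
Revised power = Φ(δ − 1.645) + Φ(−δ − 1.645) = Φ(2.694) + Φ(-5.984) = 0.9965 + 0.0000 = 0.9965.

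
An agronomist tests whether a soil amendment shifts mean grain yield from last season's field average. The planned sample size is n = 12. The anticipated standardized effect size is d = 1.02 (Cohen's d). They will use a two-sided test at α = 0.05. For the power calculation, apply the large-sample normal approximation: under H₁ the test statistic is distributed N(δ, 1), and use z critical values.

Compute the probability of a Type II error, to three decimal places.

β ≈ 0.058

Noncentrality parameter: δ = d·√n = 1.02 × √12 = 3.5334
Critical value for a two-sided test at α = 0.05: z_{α/2} = 1.960.
Power = Φ(δ − 1.960) + Φ(−δ − 1.960) = Φ(1.573) + Φ(-5.493) = 0.9422 + 0.0000 = 0.9422.
Type II error: β = 1 − power = 1 − 0.9422 = 0.0578.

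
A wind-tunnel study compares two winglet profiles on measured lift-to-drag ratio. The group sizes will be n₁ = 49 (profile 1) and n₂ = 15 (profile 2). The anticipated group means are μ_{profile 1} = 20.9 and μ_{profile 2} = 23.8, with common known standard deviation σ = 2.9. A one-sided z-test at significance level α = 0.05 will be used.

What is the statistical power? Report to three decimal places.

Power ≈ 0.959

Standardized effect: d = |μ_{profile 1} − μ_{profile 2}| / σ = |20.9 − 23.8| / 2.9 = 1.0000
Noncentrality parameter: δ = d / √(1/n₁ + 1/n₂) = 1.0000 / √(1/49 + 1/15) = 3.3889
One-sided α = 0.05 → critical value z_{0.05} = 1.645.
Power = P(Z > 1.645 − δ) = Φ(1.744) = 0.9594.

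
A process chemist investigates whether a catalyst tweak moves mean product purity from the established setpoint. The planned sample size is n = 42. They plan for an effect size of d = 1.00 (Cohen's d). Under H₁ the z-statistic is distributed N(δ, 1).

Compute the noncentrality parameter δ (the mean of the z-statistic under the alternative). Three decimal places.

δ = d·√n = 1.00 × √42 = 6.4807

δ ≈ 6.481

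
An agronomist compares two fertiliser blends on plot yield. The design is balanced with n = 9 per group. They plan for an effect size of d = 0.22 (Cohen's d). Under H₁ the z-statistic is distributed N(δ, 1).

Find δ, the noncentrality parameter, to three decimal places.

δ ≈ 0.467

The noncentrality parameter scales effect size by the design's sample-size factor: δ = d·√(n/2) = 0.22 × √(9/2) = 0.4667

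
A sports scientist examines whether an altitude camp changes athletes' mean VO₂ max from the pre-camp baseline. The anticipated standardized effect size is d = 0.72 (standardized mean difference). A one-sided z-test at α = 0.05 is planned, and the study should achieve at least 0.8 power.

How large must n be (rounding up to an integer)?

n = 12

For power 0.8 need Φ(δ − z_{0.05}) = 0.8, so δ = z_{0.05} + z_{0.20} = 1.645 + 0.842 = 2.486.
δ = d·√n ⇒ n = (δ/d)² = (2.486 / 0.72)² = 11.93.
Rounding up, n = 12.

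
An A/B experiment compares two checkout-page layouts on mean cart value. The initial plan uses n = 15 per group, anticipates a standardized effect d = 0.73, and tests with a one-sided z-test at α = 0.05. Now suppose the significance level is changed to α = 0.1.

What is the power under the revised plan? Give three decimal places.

δ = d·√(n/2) = 0.73 × √(15/2) = 1.9992 (unchanged). New critical value: z_{0.1} = 1.282.
Revised power = P(Z > 1.282 − δ) = Φ(0.718) = 0.7635.

Power ≈ 0.764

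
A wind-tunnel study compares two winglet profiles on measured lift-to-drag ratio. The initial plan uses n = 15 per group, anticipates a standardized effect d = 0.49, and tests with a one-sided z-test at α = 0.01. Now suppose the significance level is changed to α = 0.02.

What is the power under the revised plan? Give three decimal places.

δ = d·√(n/2) = 0.49 × √(15/2) = 1.3419 (unchanged). New critical value: z_{0.02} = 2.054.
Revised power = Φ(δ − 2.054) = Φ(-0.712) = 0.2383.

Power ≈ 0.238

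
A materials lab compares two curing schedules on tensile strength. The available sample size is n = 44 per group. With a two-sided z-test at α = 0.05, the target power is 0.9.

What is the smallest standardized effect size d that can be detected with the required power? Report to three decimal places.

Need Φ(δ − 1.960) = 0.9, so δ = 1.960 + 1.282 = 3.242.
(Lower-tail contribution to power is negligible for δ > 0.)
δ = d·√(n/2) ⇒ d = δ/√(n/2) = 3.242/√(44/2) = 0.6911.

d ≈ 0.691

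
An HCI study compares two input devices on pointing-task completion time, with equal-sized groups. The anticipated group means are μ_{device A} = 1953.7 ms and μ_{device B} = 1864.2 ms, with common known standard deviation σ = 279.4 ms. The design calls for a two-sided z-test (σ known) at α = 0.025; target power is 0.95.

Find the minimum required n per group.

Standardized effect: d = |μ_{device A} − μ_{device B}| / σ = |1953.7 − 1864.2| / 279.4 = 0.3203
Set Φ(δ − 2.241) = 0.95; then δ − 2.241 = Φ⁻¹(0.95) = 1.645, giving δ = 3.886.
(For δ > 0 the lower-tail rejection region contributes negligibly to power, so the one-term inversion is standard.)
δ = d·√(n/2) ⇒ n = 2(δ/d)² = 2 × (3.886 / 0.3203)² = 294.37.
Rounding up, n = 295 per group.

n = 295 per group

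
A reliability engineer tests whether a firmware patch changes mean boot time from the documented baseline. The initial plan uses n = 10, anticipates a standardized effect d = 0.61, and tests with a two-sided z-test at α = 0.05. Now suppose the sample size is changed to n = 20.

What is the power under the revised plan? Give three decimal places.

With n = 20: δ = d·√n = 0.61 × √20 = 2.7280. Critical value z_{0.025} = 1.960.
Revised power = Φ(δ − 1.960) + Φ(−δ − 1.960) = Φ(0.768) + Φ(-4.688) = 0.7788 + 0.0000 = 0.7788.

Power ≈ 0.779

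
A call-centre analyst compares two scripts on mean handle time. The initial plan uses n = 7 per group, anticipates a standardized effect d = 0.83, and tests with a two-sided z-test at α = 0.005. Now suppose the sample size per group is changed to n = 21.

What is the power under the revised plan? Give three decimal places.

Power ≈ 0.453

With n = 21 per group: δ = d·√(n/2) = 0.83 × √(21/2) = 2.6895. Critical value z_{0.0025} = 2.807.
Revised power = Φ(δ − 2.807) + Φ(−δ − 2.807) = Φ(-0.118) + Φ(-5.497) = 0.4532 + 0.0000 = 0.4532.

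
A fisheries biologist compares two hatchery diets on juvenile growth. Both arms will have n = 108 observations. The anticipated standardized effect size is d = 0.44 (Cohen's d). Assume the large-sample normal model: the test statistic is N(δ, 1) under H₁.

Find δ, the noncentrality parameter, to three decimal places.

δ = d·√(n/2) = 0.44 × √(108/2) = 3.2333

δ ≈ 3.233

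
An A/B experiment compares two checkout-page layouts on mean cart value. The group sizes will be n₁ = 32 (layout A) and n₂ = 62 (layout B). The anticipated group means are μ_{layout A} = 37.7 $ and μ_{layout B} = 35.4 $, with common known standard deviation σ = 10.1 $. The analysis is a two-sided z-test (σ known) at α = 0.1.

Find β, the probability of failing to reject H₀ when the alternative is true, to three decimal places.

Standardized effect: d = |μ_{layout A} − μ_{layout B}| / σ = |37.7 − 35.4| / 10.1 = 0.2277
Noncentrality parameter: δ = d / √(1/n₁ + 1/n₂) = 0.2277 / √(1/32 + 1/62) = 1.0462
Two-sided α = 0.1 → critical value z_{0.05} = 1.645.
Power = Φ(δ − 1.645) + Φ(−δ − 1.645) = Φ(-0.599) + Φ(-2.691) = 0.2747 + 0.0036 = 0.2783.
Type II error: β = 1 − power = 1 − 0.2783 = 0.7217.

β ≈ 0.722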